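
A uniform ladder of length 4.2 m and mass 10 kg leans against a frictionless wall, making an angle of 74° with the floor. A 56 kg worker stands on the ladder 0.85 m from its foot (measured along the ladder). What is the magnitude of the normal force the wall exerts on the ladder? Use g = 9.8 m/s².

N_wall ≈ 45.9 N

Sum moments about the foot of the ladder (the floor normal and friction both act there and drop out).
Ladder weight 10×9.8 = 98 N acts at 2.1 m along the ladder; its horizontal arm is 2.1·cos74° = 0.5788 m → τ = 56.72 N·m clockwise.
Worker: 56×9.8 = 548.8 N at 0.85 m → arm 0.2343 m → τ = 128.6 N·m clockwise.
Wall normal N acts horizontally at the top; its moment arm is the height L sinθ = 4.2·sin74° = 4.037 m, counterclockwise.
Setting net torque to zero: N × 4.037 = 185.3 → N = 45.9 N.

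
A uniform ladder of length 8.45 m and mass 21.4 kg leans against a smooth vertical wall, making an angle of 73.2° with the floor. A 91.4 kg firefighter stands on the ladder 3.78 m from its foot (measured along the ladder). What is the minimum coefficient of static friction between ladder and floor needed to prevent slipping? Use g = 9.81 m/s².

Take moments about the foot of the ladder.
Ladder weight 21.4×9.81 = 209.9 N acts at 4.225 m along the ladder; its horizontal arm is 4.225·cos73.2° = 1.221 m → τ = 256.3 N·m clockwise.
Firefighter: 91.4×9.81 = 896.6 N at 3.78 m → arm 1.093 m → τ = 980 N·m clockwise.
Wall normal N acts horizontally at the top; its moment arm is the height L sinθ = 8.45·sin73.2° = 8.089 m, counterclockwise.
For rotational equilibrium, N × 8.089 = 1236, so N = 152.8 N.
ΣFx = 0 ⇒ f = N_wall = 152.8 N. ΣFy = 0 ⇒ N_floor = 1106 N.
μ_min = f / N_floor = 152.8 / 1106 = 0.138.

μ_min ≈ 0.138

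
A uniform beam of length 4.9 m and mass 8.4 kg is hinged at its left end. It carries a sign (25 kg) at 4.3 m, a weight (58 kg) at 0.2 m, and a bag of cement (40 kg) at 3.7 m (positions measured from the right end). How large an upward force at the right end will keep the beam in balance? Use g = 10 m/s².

Taking torques about the left end:
Beam weight: 8.4 × 10 = 84 N down at 2.45 m → arm 2.45 m, τ = 84 × 2.45 = 205.8 N·m clockwise.
Sign: 25 × 10 = 250 N down at 4.3 m → arm 0.6 m, τ = 250 × 0.6 = 150 N·m clockwise.
Weight: 58 × 10 = 580 N down at 0.2 m → arm 4.7 m, τ = 580 × 4.7 = 2726 N·m clockwise.
Bag of cement: 40 × 10 = 400 N down at 3.7 m → arm 1.2 m, τ = 400 × 1.2 = 480 N·m clockwise.
Net moment of the loads = 3562 N·m clockwise.
The upward force F acts at the right end, arm 4.9 m, giving F × 4.9 counterclockwise.
Setting net torque to zero: F × 4.9 = 3562 → F = 3562 / 4.9 = 727 N.

F ≈ 727 N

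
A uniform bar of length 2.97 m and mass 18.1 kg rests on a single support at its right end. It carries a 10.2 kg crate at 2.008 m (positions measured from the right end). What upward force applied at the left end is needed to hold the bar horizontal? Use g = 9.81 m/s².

F ≈ 156 N

About the right end:
Beam weight: 18.1 × 9.81 = 177.6 N down at 1.485 m → arm 1.485 m, τ = 177.6 × 1.485 = 263.7 N·m counterclockwise.
Crate: 10.2 × 9.81 = 100.1 N down at 2.008 m → arm 2.008 m, τ = 100.1 × 2.008 = 201 N·m counterclockwise.
Net moment of the loads = 464.7 N·m counterclockwise.
The upward force F acts at the left end, arm 2.97 m, giving F × 2.97 clockwise.
For rotational equilibrium, F × 2.97 = 464.7, so F = 464.7 / 2.97 = 156 N.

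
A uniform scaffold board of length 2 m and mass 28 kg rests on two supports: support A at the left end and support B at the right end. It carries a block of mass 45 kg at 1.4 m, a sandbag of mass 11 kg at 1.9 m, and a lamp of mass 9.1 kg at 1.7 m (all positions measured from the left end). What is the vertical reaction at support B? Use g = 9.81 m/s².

About support A:
Beam weight: 28 × 9.81 = 274.7 N down at 1 m → arm 1 m, τ = 274.7 × 1 = 274.7 N·m clockwise.
Block: 45 × 9.81 = 441.5 N down at 1.4 m → arm 1.4 m, τ = 441.5 × 1.4 = 618.1 N·m clockwise.
Sandbag: 11 × 9.81 = 107.9 N down at 1.9 m → arm 1.9 m, τ = 107.9 × 1.9 = 205 N·m clockwise.
Lamp: 9.1 × 9.81 = 89.27 N down at 1.7 m → arm 1.7 m, τ = 89.27 × 1.7 = 151.8 N·m clockwise.
Net load moment about support A = 1250 N·m clockwise.
Reaction R at support B is upward at 2 m, arm 2 m → moment R × 2 counterclockwise.
Balancing moments: R × 2 = 1250, giving R = 625 N.

R_B ≈ 625 N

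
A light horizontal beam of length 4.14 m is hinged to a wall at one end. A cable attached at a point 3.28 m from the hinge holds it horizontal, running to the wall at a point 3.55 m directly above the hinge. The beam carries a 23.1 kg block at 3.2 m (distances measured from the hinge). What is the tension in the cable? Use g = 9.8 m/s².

Taking torques about the hinge:
Block: 23.1 × 9.8 = 226.4 N down at 3.2 m → arm 3.2 m, τ = 226.4 × 3.2 = 724.5 N·m clockwise.
Total clockwise load moment = 724.5 N·m.
The cable tension T acts at 3.28 m; only its component perpendicular to the beam, T sinθ, produces torque. sinθ = h/√(h²+d²) = 3.55/√(3.55²+3.28²) = 0.7345.
Στ = 0 ⇒ T × 3.28 × 0.7345 = 724.5 ⇒ T = 724.5 / 2.409 = 301 N.

T ≈ 301 N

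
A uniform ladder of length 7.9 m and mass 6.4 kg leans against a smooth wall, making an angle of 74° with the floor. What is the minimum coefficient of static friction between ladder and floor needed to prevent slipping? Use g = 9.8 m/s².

μ_min ≈ 0.143

Taking torques about the foot of the ladder:
Ladder weight 6.4×9.8 = 62.72 N acts at 3.95 m along the ladder; its horizontal arm is 3.95·cos74° = 1.089 m → τ = 68.3 N·m clockwise.
Wall normal N acts horizontally at the top; its moment arm is the height L sinθ = 7.9·sin74° = 7.594 m, counterclockwise.
Setting net torque to zero: N × 7.594 = 68.3 → N = 8.994 N.
ΣFx = 0 ⇒ f = N_wall = 8.994 N. ΣFy = 0 ⇒ N_floor = 62.72 N.
μ_min = f / N_floor = 8.994 / 62.72 = 0.143.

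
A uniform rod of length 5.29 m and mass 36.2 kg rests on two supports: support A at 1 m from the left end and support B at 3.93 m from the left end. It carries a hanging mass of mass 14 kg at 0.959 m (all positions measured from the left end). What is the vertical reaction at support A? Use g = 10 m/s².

R_A ≈ 301 N

Taking torques about support B:
Beam weight: 36.2 × 10 = 362 N down at 2.645 m → arm 1.285 m, τ = 362 × 1.285 = 465.2 N·m counterclockwise.
Hanging mass: 14 × 10 = 140 N down at 0.959 m → arm 2.971 m, τ = 140 × 2.971 = 415.9 N·m counterclockwise.
Net load moment about support B = 881.1 N·m counterclockwise.
Reaction R at support A is upward at 1 m, arm 2.93 m → moment R × 2.93 clockwise.
Setting net torque to zero: R × 2.93 = 881.1 → R = 301 N.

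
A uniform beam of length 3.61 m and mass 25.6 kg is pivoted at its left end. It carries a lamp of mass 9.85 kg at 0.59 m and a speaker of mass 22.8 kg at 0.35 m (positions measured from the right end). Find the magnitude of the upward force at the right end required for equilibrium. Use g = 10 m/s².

Sum moments about the left end (the unknown pivot reaction has zero arm there).
Beam weight: 25.6 × 10 = 256 N down at 1.805 m → arm 1.805 m, τ = 256 × 1.805 = 462.1 N·m clockwise.
Lamp: 9.85 × 10 = 98.5 N down at 0.59 m → arm 3.02 m, τ = 98.5 × 3.02 = 297.5 N·m clockwise.
Speaker: 22.8 × 10 = 228 N down at 0.35 m → arm 3.26 m, τ = 228 × 3.26 = 743.3 N·m clockwise.
Net moment of the loads = 1503 N·m clockwise.
The upward force F acts at the right end, arm 3.61 m, giving F × 3.61 counterclockwise.
Balancing moments: F × 3.61 = 1503, giving F = 1503 / 3.61 = 416 N.

F ≈ 416 N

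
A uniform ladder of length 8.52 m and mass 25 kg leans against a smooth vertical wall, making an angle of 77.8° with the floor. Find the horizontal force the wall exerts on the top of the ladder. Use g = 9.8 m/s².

Taking torques about the foot of the ladder:
Ladder weight 25×9.8 = 245 N acts at 4.26 m along the ladder; its horizontal arm is 4.26·cos77.8° = 0.9002 m → τ = 220.5 N·m clockwise.
Wall normal N acts horizontally at the top; its moment arm is the height L sinθ = 8.52·sin77.8° = 8.328 m, counterclockwise.
Στ = 0 ⇒ N × 8.328 = 220.5 ⇒ N = 26.5 N.

N_wall ≈ 26.5 N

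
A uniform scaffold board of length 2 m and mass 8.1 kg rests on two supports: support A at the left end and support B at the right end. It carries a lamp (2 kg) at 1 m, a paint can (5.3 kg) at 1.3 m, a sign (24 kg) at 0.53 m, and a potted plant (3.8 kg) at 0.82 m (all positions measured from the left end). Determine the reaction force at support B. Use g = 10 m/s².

Taking torques about support A:
Beam weight: 8.1 × 10 = 81 N down at 1 m → arm 1 m, τ = 81 × 1 = 81 N·m clockwise.
Lamp: 2 × 10 = 20 N down at 1 m → arm 1 m, τ = 20 × 1 = 20 N·m clockwise.
Paint can: 5.3 × 10 = 53 N down at 1.3 m → arm 1.3 m, τ = 53 × 1.3 = 68.9 N·m clockwise.
Sign: 24 × 10 = 240 N down at 0.53 m → arm 0.53 m, τ = 240 × 0.53 = 127.2 N·m clockwise.
Potted plant: 3.8 × 10 = 38 N down at 0.82 m → arm 0.82 m, τ = 38 × 0.82 = 31.16 N·m clockwise.
Net load moment about support A = 328.3 N·m clockwise.
Reaction R at support B is upward at 2 m, arm 2 m → moment R × 2 counterclockwise.
Στ = 0 ⇒ R × 2 = 328.3 ⇒ R = 164 N.

R_B ≈ 164 N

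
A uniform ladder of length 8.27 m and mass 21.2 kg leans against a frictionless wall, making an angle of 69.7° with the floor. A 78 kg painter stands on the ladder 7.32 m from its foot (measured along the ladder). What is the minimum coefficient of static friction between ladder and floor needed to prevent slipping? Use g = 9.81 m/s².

μ_min ≈ 0.297

Choose the foot of the ladder as the axis so the floor normal and friction both act there and drop out.
Ladder weight 21.2×9.81 = 208 N acts at 4.135 m along the ladder; its horizontal arm is 4.135·cos69.7° = 1.435 m → τ = 298.5 N·m clockwise.
Painter: 78×9.81 = 765.2 N at 7.32 m → arm 2.54 m → τ = 1944 N·m clockwise.
Wall normal N acts horizontally at the top; its moment arm is the height L sinθ = 8.27·sin69.7° = 7.756 m, counterclockwise.
Setting net torque to zero: N × 7.756 = 2242 → N = 289.1 N.
ΣFx = 0 ⇒ f = N_wall = 289.1 N. ΣFy = 0 ⇒ N_floor = 973.2 N.
μ_min = f / N_floor = 289.1 / 973.2 = 0.297.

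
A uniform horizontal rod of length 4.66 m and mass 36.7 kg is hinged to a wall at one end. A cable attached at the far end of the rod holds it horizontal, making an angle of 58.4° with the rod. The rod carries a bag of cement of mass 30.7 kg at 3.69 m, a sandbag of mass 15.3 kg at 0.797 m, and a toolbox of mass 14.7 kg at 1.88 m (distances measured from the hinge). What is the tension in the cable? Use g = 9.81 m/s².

Sum moments about the hinge (the unknown hinge reaction has zero arm there).
Beam weight: 36.7 × 9.81 = 360 N down at 2.33 m → arm 2.33 m, τ = 360 × 2.33 = 838.8 N·m clockwise.
Bag of cement: 30.7 × 9.81 = 301.2 N down at 3.69 m → arm 3.69 m, τ = 301.2 × 3.69 = 1111 N·m clockwise.
Sandbag: 15.3 × 9.81 = 150.1 N down at 0.797 m → arm 0.797 m, τ = 150.1 × 0.797 = 119.6 N·m clockwise.
Toolbox: 14.7 × 9.81 = 144.2 N down at 1.88 m → arm 1.88 m, τ = 144.2 × 1.88 = 271.1 N·m clockwise.
Total clockwise load moment = 2340 N·m.
The cable tension T acts at 4.66 m; only its component perpendicular to the rod, T sinθ, produces torque. sin 58.4° = 0.8517.
Balancing moments: T × 4.66 × 0.8517 = 2340, giving T = 2340 / 3.969 = 590 N.

T ≈ 590 N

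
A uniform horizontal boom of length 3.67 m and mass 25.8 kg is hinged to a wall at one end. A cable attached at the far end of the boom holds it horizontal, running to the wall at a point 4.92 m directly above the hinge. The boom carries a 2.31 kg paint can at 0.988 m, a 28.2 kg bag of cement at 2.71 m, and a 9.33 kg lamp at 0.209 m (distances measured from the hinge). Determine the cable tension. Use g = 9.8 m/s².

Take moments about the hinge.
Beam weight: 25.8 × 9.8 = 252.8 N down at 1.835 m → arm 1.835 m, τ = 252.8 × 1.835 = 463.9 N·m clockwise.
Paint can: 2.31 × 9.8 = 22.64 N down at 0.988 m → arm 0.988 m, τ = 22.64 × 0.988 = 22.37 N·m clockwise.
Bag of cement: 28.2 × 9.8 = 276.4 N down at 2.71 m → arm 2.71 m, τ = 276.4 × 2.71 = 749 N·m clockwise.
Lamp: 9.33 × 9.8 = 91.43 N down at 0.209 m → arm 0.209 m, τ = 91.43 × 0.209 = 19.11 N·m clockwise.
Total clockwise load moment = 1254 N·m.
The cable tension T acts at 3.67 m; only its component perpendicular to the boom, T sinθ, produces torque. sinθ = h/√(h²+d²) = 4.92/√(4.92²+3.67²) = 0.8016.
Setting net torque to zero: T × 3.67 × 0.8016 = 1254 → T = 1254 / 2.942 = 426 N.

T ≈ 426 N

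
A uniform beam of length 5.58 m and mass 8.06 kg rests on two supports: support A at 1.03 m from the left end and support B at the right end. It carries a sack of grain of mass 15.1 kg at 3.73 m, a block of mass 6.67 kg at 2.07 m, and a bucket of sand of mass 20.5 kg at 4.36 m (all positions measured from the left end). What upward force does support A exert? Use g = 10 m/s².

R_A ≈ 217 N

About support B:
Beam weight: 8.06 × 10 = 80.6 N down at 2.79 m → arm 2.79 m, τ = 80.6 × 2.79 = 224.9 N·m counterclockwise.
Sack of grain: 15.1 × 10 = 151 N down at 3.73 m → arm 1.85 m, τ = 151 × 1.85 = 279.4 N·m counterclockwise.
Block: 6.67 × 10 = 66.7 N down at 2.07 m → arm 3.51 m, τ = 66.7 × 3.51 = 234.1 N·m counterclockwise.
Bucket of sand: 20.5 × 10 = 205 N down at 4.36 m → arm 1.22 m, τ = 205 × 1.22 = 250.1 N·m counterclockwise.
Net load moment about support B = 988.5 N·m counterclockwise.
Reaction R at support A is upward at 1.03 m, arm 4.55 m → moment R × 4.55 clockwise.
Στ = 0 ⇒ R × 4.55 = 988.5 ⇒ R = 217 N.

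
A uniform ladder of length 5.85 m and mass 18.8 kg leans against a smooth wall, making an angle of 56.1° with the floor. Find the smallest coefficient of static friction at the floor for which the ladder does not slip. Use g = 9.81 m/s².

Take moments about the foot of the ladder.
Ladder weight 18.8×9.81 = 184.4 N acts at 2.925 m along the ladder; its horizontal arm is 2.925·cos56.1° = 1.631 m → τ = 300.8 N·m clockwise.
Wall normal N acts horizontally at the top; its moment arm is the height L sinθ = 5.85·sin56.1° = 4.856 m, counterclockwise.
Setting net torque to zero: N × 4.856 = 300.8 → N = 61.94 N.
ΣFx = 0 ⇒ f = N_wall = 61.94 N. ΣFy = 0 ⇒ N_floor = 184.4 N.
μ_min = f / N_floor = 61.94 / 184.4 = 0.336.

μ_min ≈ 0.336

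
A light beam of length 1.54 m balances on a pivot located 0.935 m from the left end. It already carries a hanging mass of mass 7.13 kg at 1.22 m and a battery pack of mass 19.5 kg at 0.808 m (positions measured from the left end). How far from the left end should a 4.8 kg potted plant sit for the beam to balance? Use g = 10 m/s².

x ≈ 1.03 m from the left end

Take moments about the pivot (at 0.935 m from the left end).
Hanging mass: 7.13 × 10 = 71.3 N down at 1.22 m → arm 0.285 m, τ = 71.3 × 0.285 = 20.32 N·m clockwise.
Battery pack: 19.5 × 10 = 195 N down at 0.808 m → arm 0.127 m, τ = 195 × 0.127 = 24.77 N·m counterclockwise.
Net moment of existing loads = 4.45 N·m counterclockwise.
The potted plant weighs 4.8 × 10 = 48 N and must supply an equal clockwise moment, so its lever arm about the pivot is 4.45 / 48 = 0.0927 m.
That puts it at 0.935 + 0.0927 = 1.03 m from the left end.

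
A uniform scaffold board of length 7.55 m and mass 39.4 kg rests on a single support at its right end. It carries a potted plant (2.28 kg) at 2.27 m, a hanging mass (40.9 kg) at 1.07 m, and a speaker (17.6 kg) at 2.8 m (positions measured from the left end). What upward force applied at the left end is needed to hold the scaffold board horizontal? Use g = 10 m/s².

Taking torques about the right end:
Beam weight: 39.4 × 10 = 394 N down at 3.775 m → arm 3.775 m, τ = 394 × 3.775 = 1487 N·m counterclockwise.
Potted plant: 2.28 × 10 = 22.8 N down at 2.27 m → arm 5.28 m, τ = 22.8 × 5.28 = 120.4 N·m counterclockwise.
Hanging mass: 40.9 × 10 = 409 N down at 1.07 m → arm 6.48 m, τ = 409 × 6.48 = 2650 N·m counterclockwise.
Speaker: 17.6 × 10 = 176 N down at 2.8 m → arm 4.75 m, τ = 176 × 4.75 = 836 N·m counterclockwise.
Net moment of the loads = 5093 N·m counterclockwise.
The upward force F acts at the left end, arm 7.55 m, giving F × 7.55 clockwise.
Στ = 0 ⇒ F × 7.55 = 5093 ⇒ F = 5093 / 7.55 = 675 N.

F ≈ 675 N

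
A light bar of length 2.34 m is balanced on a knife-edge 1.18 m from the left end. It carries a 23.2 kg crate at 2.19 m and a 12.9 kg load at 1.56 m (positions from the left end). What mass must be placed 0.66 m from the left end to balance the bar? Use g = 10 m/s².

m ≈ 54.5 kg

Choose the knife-edge (at 1.18 m from the left end) as the axis so the support reaction has zero arm there.
Crate: 23.2 × 10 = 232 N down at 2.19 m → arm 1.01 m, τ = 232 × 1.01 = 234.3 N·m clockwise.
Load: 12.9 × 10 = 129 N down at 1.56 m → arm 0.38 m, τ = 129 × 0.38 = 49.02 N·m clockwise.
Net moment of known loads = 283.3 N·m clockwise.
An unknown mass m at 0.66 m has arm 0.52 m; its moment is m·g·0.52 counterclockwise.
Setting net torque to zero: m × 10 × 0.52 = 283.3 → m = 283.3 / (10 × 0.52) = 54.5 kg.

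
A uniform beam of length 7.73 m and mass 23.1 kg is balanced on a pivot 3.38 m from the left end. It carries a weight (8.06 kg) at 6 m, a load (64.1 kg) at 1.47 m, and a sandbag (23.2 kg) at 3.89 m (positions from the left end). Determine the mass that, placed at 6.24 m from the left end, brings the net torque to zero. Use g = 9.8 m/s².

m ≈ 27.4 kg

Take moments about the pivot (at 3.38 m from the left end).
Beam weight: 23.1 × 9.8 = 226.4 N down at 3.865 m → arm 0.485 m, τ = 226.4 × 0.485 = 109.8 N·m clockwise.
Weight: 8.06 × 9.8 = 78.99 N down at 6 m → arm 2.62 m, τ = 78.99 × 2.62 = 207 N·m clockwise.
Load: 64.1 × 9.8 = 628.2 N down at 1.47 m → arm 1.91 m, τ = 628.2 × 1.91 = 1200 N·m counterclockwise.
Sandbag: 23.2 × 9.8 = 227.4 N down at 3.89 m → arm 0.51 m, τ = 227.4 × 0.51 = 116 N·m clockwise.
Net moment of known loads = 767.2 N·m counterclockwise.
An unknown mass m at 6.24 m has arm 2.86 m; its moment is m·g·2.86 clockwise.
For rotational equilibrium, m × 9.8 × 2.86 = 767.2, so m = 767.2 / (9.8 × 2.86) = 27.4 kg.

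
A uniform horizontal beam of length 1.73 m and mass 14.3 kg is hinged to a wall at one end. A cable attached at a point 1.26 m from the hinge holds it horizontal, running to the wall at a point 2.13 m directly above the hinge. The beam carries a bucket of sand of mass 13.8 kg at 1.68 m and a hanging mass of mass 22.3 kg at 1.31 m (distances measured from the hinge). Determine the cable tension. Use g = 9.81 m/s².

T ≈ 586 N

Sum moments about the hinge (the unknown hinge reaction has zero arm there).
Beam weight: 14.3 × 9.81 = 140.3 N down at 0.865 m → arm 0.865 m, τ = 140.3 × 0.865 = 121.4 N·m clockwise.
Bucket of sand: 13.8 × 9.81 = 135.4 N down at 1.68 m → arm 1.68 m, τ = 135.4 × 1.68 = 227.5 N·m clockwise.
Hanging mass: 22.3 × 9.81 = 218.8 N down at 1.31 m → arm 1.31 m, τ = 218.8 × 1.31 = 286.6 N·m clockwise.
Total clockwise load moment = 635.5 N·m.
The cable tension T acts at 1.26 m; only its component perpendicular to the beam, T sinθ, produces torque. sinθ = h/√(h²+d²) = 2.13/√(2.13²+1.26²) = 0.8607.
Στ = 0 ⇒ T × 1.26 × 0.8607 = 635.5 ⇒ T = 635.5 / 1.084 = 586 N.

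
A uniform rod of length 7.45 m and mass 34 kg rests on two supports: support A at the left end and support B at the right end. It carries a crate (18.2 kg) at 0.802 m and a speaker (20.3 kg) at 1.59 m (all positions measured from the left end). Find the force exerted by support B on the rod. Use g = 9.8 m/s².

Taking torques about support A:
Beam weight: 34 × 9.8 = 333.2 N down at 3.725 m → arm 3.725 m, τ = 333.2 × 3.725 = 1241 N·m clockwise.
Crate: 18.2 × 9.8 = 178.4 N down at 0.802 m → arm 0.802 m, τ = 178.4 × 0.802 = 143.1 N·m clockwise.
Speaker: 20.3 × 9.8 = 198.9 N down at 1.59 m → arm 1.59 m, τ = 198.9 × 1.59 = 316.3 N·m clockwise.
Net load moment about support A = 1700 N·m clockwise.
Reaction R at support B is upward at 7.45 m, arm 7.45 m → moment R × 7.45 counterclockwise.
For rotational equilibrium, R × 7.45 = 1700, so R = 228 N.

R_B ≈ 228 N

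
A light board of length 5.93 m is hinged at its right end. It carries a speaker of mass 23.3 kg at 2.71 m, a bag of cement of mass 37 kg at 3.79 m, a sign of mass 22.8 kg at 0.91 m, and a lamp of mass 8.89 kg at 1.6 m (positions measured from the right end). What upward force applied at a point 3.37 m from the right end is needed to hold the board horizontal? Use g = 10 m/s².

About the right end:
Speaker: 23.3 × 10 = 233 N down at 2.71 m → arm 2.71 m, τ = 233 × 2.71 = 631.4 N·m counterclockwise.
Bag of cement: 37 × 10 = 370 N down at 3.79 m → arm 3.79 m, τ = 370 × 3.79 = 1402 N·m counterclockwise.
Sign: 22.8 × 10 = 228 N down at 0.91 m → arm 0.91 m, τ = 228 × 0.91 = 207.5 N·m counterclockwise.
Lamp: 8.89 × 10 = 88.9 N down at 1.6 m → arm 1.6 m, τ = 88.9 × 1.6 = 142.2 N·m counterclockwise.
Net moment of the loads = 2383 N·m counterclockwise.
The upward force F acts at a point 3.37 m from the right end, arm 3.37 m, giving F × 3.37 clockwise.
For rotational equilibrium, F × 3.37 = 2383, so F = 2383 / 3.37 = 707 N.

F ≈ 707 N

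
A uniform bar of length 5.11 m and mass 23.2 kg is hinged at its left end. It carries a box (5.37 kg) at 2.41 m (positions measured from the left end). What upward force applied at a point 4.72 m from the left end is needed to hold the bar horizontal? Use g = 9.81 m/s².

About the left end:
Beam weight: 23.2 × 9.81 = 227.6 N down at 2.555 m → arm 2.555 m, τ = 227.6 × 2.555 = 581.5 N·m clockwise.
Box: 5.37 × 9.81 = 52.68 N down at 2.41 m → arm 2.41 m, τ = 52.68 × 2.41 = 127 N·m clockwise.
Net moment of the loads = 708.5 N·m clockwise.
The upward force F acts at a point 4.72 m from the left end, arm 4.72 m, giving F × 4.72 counterclockwise.
Balancing moments: F × 4.72 = 708.5, giving F = 708.5 / 4.72 = 150 N.

F ≈ 150 N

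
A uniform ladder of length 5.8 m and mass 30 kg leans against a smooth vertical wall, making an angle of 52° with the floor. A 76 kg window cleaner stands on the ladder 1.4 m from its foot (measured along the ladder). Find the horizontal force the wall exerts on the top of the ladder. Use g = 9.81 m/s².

Sum moments about the foot of the ladder (the floor normal and friction both act there and drop out).
Ladder weight 30×9.81 = 294.3 N acts at 2.9 m along the ladder; its horizontal arm is 2.9·cos52° = 1.785 m → τ = 525.3 N·m clockwise.
Window cleaner: 76×9.81 = 745.6 N at 1.4 m → arm 0.8619 m → τ = 642.6 N·m clockwise.
Wall normal N acts horizontally at the top; its moment arm is the height L sinθ = 5.8·sin52° = 4.57 m, counterclockwise.
Στ = 0 ⇒ N × 4.57 = 1168 ⇒ N = 256 N.

N_wall ≈ 256 N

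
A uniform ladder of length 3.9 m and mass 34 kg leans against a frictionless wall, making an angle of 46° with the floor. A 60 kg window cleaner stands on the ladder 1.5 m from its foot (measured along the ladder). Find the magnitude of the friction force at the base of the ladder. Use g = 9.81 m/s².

Taking torques about the foot of the ladder:
Ladder weight 34×9.81 = 333.5 N acts at 1.95 m along the ladder; its horizontal arm is 1.95·cos46° = 1.355 m → τ = 451.9 N·m clockwise.
Window cleaner: 60×9.81 = 588.6 N at 1.5 m → arm 1.042 m → τ = 613.3 N·m clockwise.
Wall normal N acts horizontally at the top; its moment arm is the height L sinθ = 3.9·sin46° = 2.805 m, counterclockwise.
Στ = 0 ⇒ N × 2.805 = 1065 ⇒ N = 380 N.
ΣFx = 0: friction at the foot balances the wall's push, so f = N_wall = 380 N.

f ≈ 380 N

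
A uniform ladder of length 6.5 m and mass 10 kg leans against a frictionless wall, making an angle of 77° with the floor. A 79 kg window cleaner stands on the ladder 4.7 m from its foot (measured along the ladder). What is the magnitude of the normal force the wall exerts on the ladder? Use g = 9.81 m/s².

About the foot of the ladder:
Ladder weight 10×9.81 = 98.1 N acts at 3.25 m along the ladder; its horizontal arm is 3.25·cos77° = 0.7311 m → τ = 71.72 N·m clockwise.
Window cleaner: 79×9.81 = 775 N at 4.7 m → arm 1.057 m → τ = 819.2 N·m clockwise.
Wall normal N acts horizontally at the top; its moment arm is the height L sinθ = 6.5·sin77° = 6.333 m, counterclockwise.
Στ = 0 ⇒ N × 6.333 = 890.9 ⇒ N = 141 N.

N_wall ≈ 141 N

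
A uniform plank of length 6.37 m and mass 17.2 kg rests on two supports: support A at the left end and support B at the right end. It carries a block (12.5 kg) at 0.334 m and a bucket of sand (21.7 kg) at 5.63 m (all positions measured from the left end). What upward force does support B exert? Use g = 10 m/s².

Taking torques about support A:
Beam weight: 17.2 × 10 = 172 N down at 3.185 m → arm 3.185 m, τ = 172 × 3.185 = 547.8 N·m clockwise.
Block: 12.5 × 10 = 125 N down at 0.334 m → arm 0.334 m, τ = 125 × 0.334 = 41.75 N·m clockwise.
Bucket of sand: 21.7 × 10 = 217 N down at 5.63 m → arm 5.63 m, τ = 217 × 5.63 = 1222 N·m clockwise.
Net load moment about support A = 1812 N·m clockwise.
Reaction R at support B is upward at 6.37 m, arm 6.37 m → moment R × 6.37 counterclockwise.
For rotational equilibrium, R × 6.37 = 1812, so R = 284 N.

R_B ≈ 284 N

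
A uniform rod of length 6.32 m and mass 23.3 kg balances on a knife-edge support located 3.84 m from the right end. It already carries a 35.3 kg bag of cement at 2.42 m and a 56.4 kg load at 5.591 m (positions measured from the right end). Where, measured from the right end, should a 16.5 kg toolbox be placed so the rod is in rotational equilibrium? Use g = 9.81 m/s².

x ≈ 1.85 m from the right end

About the knife-edge support (at 3.84 m from the right end):
Beam weight: 23.3 × 9.81 = 228.6 N down at 3.16 m → arm 0.68 m, τ = 228.6 × 0.68 = 155.4 N·m clockwise.
Bag of cement: 35.3 × 9.81 = 346.3 N down at 2.42 m → arm 1.42 m, τ = 346.3 × 1.42 = 491.7 N·m clockwise.
Load: 56.4 × 9.81 = 553.3 N down at 5.591 m → arm 1.751 m, τ = 553.3 × 1.751 = 968.8 N·m counterclockwise.
Net moment of existing loads = 321.7 N·m counterclockwise.
The toolbox weighs 16.5 × 9.81 = 161.9 N and must supply an equal clockwise moment, so its lever arm about the knife-edge support is 321.7 / 161.9 = 1.99 m.
That puts it at 3.84 − 1.99 = 1.85 m from the right end.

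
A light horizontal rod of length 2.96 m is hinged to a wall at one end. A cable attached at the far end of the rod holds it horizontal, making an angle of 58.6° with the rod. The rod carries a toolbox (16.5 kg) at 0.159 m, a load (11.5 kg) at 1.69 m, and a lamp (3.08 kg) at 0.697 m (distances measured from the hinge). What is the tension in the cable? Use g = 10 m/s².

Choose the hinge as the axis so the unknown hinge reaction has zero arm there.
Toolbox: 16.5 × 10 = 165 N down at 0.159 m → arm 0.159 m, τ = 165 × 0.159 = 26.23 N·m clockwise.
Load: 11.5 × 10 = 115 N down at 1.69 m → arm 1.69 m, τ = 115 × 1.69 = 194.3 N·m clockwise.
Lamp: 3.08 × 10 = 30.8 N down at 0.697 m → arm 0.697 m, τ = 30.8 × 0.697 = 21.47 N·m clockwise.
Total clockwise load moment = 242 N·m.
The cable tension T acts at 2.96 m; only its component perpendicular to the rod, T sinθ, produces torque. sin 58.6° = 0.8536.
Στ = 0 ⇒ T × 2.96 × 0.8536 = 242 ⇒ T = 242 / 2.527 = 95.8 N.

T ≈ 95.8 N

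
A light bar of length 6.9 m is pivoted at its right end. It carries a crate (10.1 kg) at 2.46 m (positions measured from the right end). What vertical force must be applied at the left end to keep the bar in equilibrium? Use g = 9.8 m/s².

F ≈ 35.3 N

About the right end:
Crate: 10.1 × 9.8 = 98.98 N down at 2.46 m → arm 2.46 m, τ = 98.98 × 2.46 = 243.5 N·m counterclockwise.
Net moment of the loads = 243.5 N·m counterclockwise.
The upward force F acts at the left end, arm 6.9 m, giving F × 6.9 clockwise.
Balancing moments: F × 6.9 = 243.5, giving F = 243.5 / 6.9 = 35.3 N.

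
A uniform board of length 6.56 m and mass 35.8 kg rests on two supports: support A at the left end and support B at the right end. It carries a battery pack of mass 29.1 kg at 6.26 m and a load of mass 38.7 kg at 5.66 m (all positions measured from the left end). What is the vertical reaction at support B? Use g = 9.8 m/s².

Choose support A as the axis so its reaction then has zero moment arm.
Beam weight: 35.8 × 9.8 = 350.8 N down at 3.28 m → arm 3.28 m, τ = 350.8 × 3.28 = 1151 N·m clockwise.
Battery pack: 29.1 × 9.8 = 285.2 N down at 6.26 m → arm 6.26 m, τ = 285.2 × 6.26 = 1785 N·m clockwise.
Load: 38.7 × 9.8 = 379.3 N down at 5.66 m → arm 5.66 m, τ = 379.3 × 5.66 = 2147 N·m clockwise.
Net load moment about support A = 5083 N·m clockwise.
Reaction R at support B is upward at 6.56 m, arm 6.56 m → moment R × 6.56 counterclockwise.
Setting net torque to zero: R × 6.56 = 5083 → R = 775 N.

R_B ≈ 775 N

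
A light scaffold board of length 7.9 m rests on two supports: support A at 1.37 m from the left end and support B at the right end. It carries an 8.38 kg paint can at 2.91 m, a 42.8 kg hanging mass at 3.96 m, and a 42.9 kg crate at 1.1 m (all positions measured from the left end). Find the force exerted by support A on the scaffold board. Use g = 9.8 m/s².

R_A ≈ 754 N

Sum moments about support B (its reaction then has zero moment arm).
Paint can: 8.38 × 9.8 = 82.12 N down at 2.91 m → arm 4.99 m, τ = 82.12 × 4.99 = 409.8 N·m counterclockwise.
Hanging mass: 42.8 × 9.8 = 419.4 N down at 3.96 m → arm 3.94 m, τ = 419.4 × 3.94 = 1652 N·m counterclockwise.
Crate: 42.9 × 9.8 = 420.4 N down at 1.1 m → arm 6.8 m, τ = 420.4 × 6.8 = 2859 N·m counterclockwise.
Net load moment about support B = 4921 N·m counterclockwise.
Reaction R at support A is upward at 1.37 m, arm 6.53 m → moment R × 6.53 clockwise.
Στ = 0 ⇒ R × 6.53 = 4921 ⇒ R = 754 N.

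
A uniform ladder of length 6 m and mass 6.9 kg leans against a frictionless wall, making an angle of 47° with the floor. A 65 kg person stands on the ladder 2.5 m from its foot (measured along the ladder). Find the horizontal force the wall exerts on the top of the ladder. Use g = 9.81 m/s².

N_wall ≈ 279 N

About the foot of the ladder:
Ladder weight 6.9×9.81 = 67.69 N acts at 3 m along the ladder; its horizontal arm is 3·cos47° = 2.046 m → τ = 138.5 N·m clockwise.
Person: 65×9.81 = 637.6 N at 2.5 m → arm 1.705 m → τ = 1087 N·m clockwise.
Wall normal N acts horizontally at the top; its moment arm is the height L sinθ = 6·sin47° = 4.388 m, counterclockwise.
Στ = 0 ⇒ N × 4.388 = 1226 ⇒ N = 279 N.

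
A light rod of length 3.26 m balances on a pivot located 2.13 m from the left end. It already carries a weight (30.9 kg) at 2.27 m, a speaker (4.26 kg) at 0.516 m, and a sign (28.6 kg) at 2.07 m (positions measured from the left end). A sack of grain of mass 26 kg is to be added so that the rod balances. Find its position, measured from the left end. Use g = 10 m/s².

About the pivot (at 2.13 m from the left end):
Weight: 30.9 × 10 = 309 N down at 2.27 m → arm 0.14 m, τ = 309 × 0.14 = 43.26 N·m clockwise.
Speaker: 4.26 × 10 = 42.6 N down at 0.516 m → arm 1.614 m, τ = 42.6 × 1.614 = 68.76 N·m counterclockwise.
Sign: 28.6 × 10 = 286 N down at 2.07 m → arm 0.06 m, τ = 286 × 0.06 = 17.16 N·m counterclockwise.
Net moment of existing loads = 42.66 N·m counterclockwise.
The sack of grain weighs 26 × 10 = 260 N and must supply an equal clockwise moment, so its lever arm about the pivot is 42.66 / 260 = 0.164 m.
That puts it at 2.13 + 0.164 = 2.29 m from the left end.

x ≈ 2.29 m from the left end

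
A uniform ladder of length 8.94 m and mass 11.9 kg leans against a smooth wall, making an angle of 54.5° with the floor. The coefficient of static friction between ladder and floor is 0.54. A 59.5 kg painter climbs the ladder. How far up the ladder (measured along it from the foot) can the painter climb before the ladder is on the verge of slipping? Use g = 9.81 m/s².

d ≈ 7.23 m

Taking torques about the foot of the ladder:
Ladder weight 11.9×9.81 = 116.7 N acts at 4.47 m along the ladder; its horizontal arm is 4.47·cos54.5° = 2.596 m → τ = 303 N·m clockwise.
Painter weight 59.5×9.81 = 583.7 N at distance d → arm d·cos54.5° → τ = 583.7·d·0.5807 clockwise.
Wall normal N at the top has arm L sinθ = 7.278 m counterclockwise, so Στ = 0 gives N·7.278 = 303 + 339·d.
ΣFy = 0 ⇒ N_floor = 700.4 N, so the maximum friction is μ_s·N_floor = 0.54×700.4 = 378.2 N. ΣFx = 0 ⇒ N_wall = f, so at the slipping point N = 378.2 N.
Substituting: 378.2×7.278 = 303 + 339·d ⇒ d = (2753 − 303) / 339 = 7.23 m.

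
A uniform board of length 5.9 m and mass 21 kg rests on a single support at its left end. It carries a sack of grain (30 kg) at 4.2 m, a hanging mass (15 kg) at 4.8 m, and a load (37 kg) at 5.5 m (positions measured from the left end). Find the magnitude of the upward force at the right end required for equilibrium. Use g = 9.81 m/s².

Choose the left end as the axis so the unknown pivot reaction has zero arm there.
Beam weight: 21 × 9.81 = 206 N down at 2.95 m → arm 2.95 m, τ = 206 × 2.95 = 607.7 N·m clockwise.
Sack of grain: 30 × 9.81 = 294.3 N down at 4.2 m → arm 4.2 m, τ = 294.3 × 4.2 = 1236 N·m clockwise.
Hanging mass: 15 × 9.81 = 147.2 N down at 4.8 m → arm 4.8 m, τ = 147.2 × 4.8 = 706.6 N·m clockwise.
Load: 37 × 9.81 = 363 N down at 5.5 m → arm 5.5 m, τ = 363 × 5.5 = 1996 N·m clockwise.
Net moment of the loads = 4546 N·m clockwise.
The upward force F acts at the right end, arm 5.9 m, giving F × 5.9 counterclockwise.
Balancing moments: F × 5.9 = 4546, giving F = 4546 / 5.9 = 771 N.

F ≈ 771 N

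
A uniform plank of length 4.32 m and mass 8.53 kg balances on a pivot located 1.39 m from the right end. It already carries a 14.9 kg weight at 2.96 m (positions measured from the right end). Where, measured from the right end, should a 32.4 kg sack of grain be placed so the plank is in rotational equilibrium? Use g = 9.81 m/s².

Sum moments about the pivot (at 1.39 m from the right end) (the support reaction has zero arm there).
Beam weight: 8.53 × 9.81 = 83.68 N down at 2.16 m → arm 0.77 m, τ = 83.68 × 0.77 = 64.43 N·m counterclockwise.
Weight: 14.9 × 9.81 = 146.2 N down at 2.96 m → arm 1.57 m, τ = 146.2 × 1.57 = 229.5 N·m counterclockwise.
Net moment of existing loads = 293.9 N·m counterclockwise.
The sack of grain weighs 32.4 × 9.81 = 317.8 N and must supply an equal clockwise moment, so its lever arm about the pivot is 293.9 / 317.8 = 0.925 m.
That puts it at 1.39 − 0.925 = 0.465 m from the right end.

x ≈ 0.465 m from the right end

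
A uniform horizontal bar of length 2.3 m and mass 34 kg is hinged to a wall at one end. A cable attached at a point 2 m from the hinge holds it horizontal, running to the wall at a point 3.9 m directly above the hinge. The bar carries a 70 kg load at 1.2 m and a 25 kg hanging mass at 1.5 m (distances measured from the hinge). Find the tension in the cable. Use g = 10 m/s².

T ≈ 902 N

Sum moments about the hinge (the unknown hinge reaction has zero arm there).
Beam weight: 34 × 10 = 340 N down at 1.15 m → arm 1.15 m, τ = 340 × 1.15 = 391 N·m clockwise.
Load: 70 × 10 = 700 N down at 1.2 m → arm 1.2 m, τ = 700 × 1.2 = 840 N·m clockwise.
Hanging mass: 25 × 10 = 250 N down at 1.5 m → arm 1.5 m, τ = 250 × 1.5 = 375 N·m clockwise.
Total clockwise load moment = 1606 N·m.
The cable tension T acts at 2 m; only its component perpendicular to the bar, T sinθ, produces torque. sinθ = h/√(h²+d²) = 3.9/√(3.9²+2²) = 0.8898.
Balancing moments: T × 2 × 0.8898 = 1606, giving T = 1606 / 1.78 = 902 N.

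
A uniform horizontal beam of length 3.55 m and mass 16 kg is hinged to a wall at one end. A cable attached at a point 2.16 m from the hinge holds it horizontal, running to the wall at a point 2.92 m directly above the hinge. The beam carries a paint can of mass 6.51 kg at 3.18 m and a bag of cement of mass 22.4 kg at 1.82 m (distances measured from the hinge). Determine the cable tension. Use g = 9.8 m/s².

T ≈ 507 N

Taking torques about the hinge:
Beam weight: 16 × 9.8 = 156.8 N down at 1.775 m → arm 1.775 m, τ = 156.8 × 1.775 = 278.3 N·m clockwise.
Paint can: 6.51 × 9.8 = 63.8 N down at 3.18 m → arm 3.18 m, τ = 63.8 × 3.18 = 202.9 N·m clockwise.
Bag of cement: 22.4 × 9.8 = 219.5 N down at 1.82 m → arm 1.82 m, τ = 219.5 × 1.82 = 399.5 N·m clockwise.
Total clockwise load moment = 880.7 N·m.
The cable tension T acts at 2.16 m; only its component perpendicular to the beam, T sinθ, produces torque. sinθ = h/√(h²+d²) = 2.92/√(2.92²+2.16²) = 0.8039.
For rotational equilibrium, T × 2.16 × 0.8039 = 880.7, so T = 880.7 / 1.736 = 507 N.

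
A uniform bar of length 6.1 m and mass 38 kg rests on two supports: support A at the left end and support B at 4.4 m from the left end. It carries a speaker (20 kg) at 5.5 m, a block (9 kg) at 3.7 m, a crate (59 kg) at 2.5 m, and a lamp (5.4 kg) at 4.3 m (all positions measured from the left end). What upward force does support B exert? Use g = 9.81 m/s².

R_B ≈ 959 N

About support A:
Beam weight: 38 × 9.81 = 372.8 N down at 3.05 m → arm 3.05 m, τ = 372.8 × 3.05 = 1137 N·m clockwise.
Speaker: 20 × 9.81 = 196.2 N down at 5.5 m → arm 5.5 m, τ = 196.2 × 5.5 = 1079 N·m clockwise.
Block: 9 × 9.81 = 88.29 N down at 3.7 m → arm 3.7 m, τ = 88.29 × 3.7 = 326.7 N·m clockwise.
Crate: 59 × 9.81 = 578.8 N down at 2.5 m → arm 2.5 m, τ = 578.8 × 2.5 = 1447 N·m clockwise.
Lamp: 5.4 × 9.81 = 52.97 N down at 4.3 m → arm 4.3 m, τ = 52.97 × 4.3 = 227.8 N·m clockwise.
Net load moment about support A = 4218 N·m clockwise.
Reaction R at support B is upward at 4.4 m, arm 4.4 m → moment R × 4.4 counterclockwise.
Balancing moments: R × 4.4 = 4218, giving R = 959 N.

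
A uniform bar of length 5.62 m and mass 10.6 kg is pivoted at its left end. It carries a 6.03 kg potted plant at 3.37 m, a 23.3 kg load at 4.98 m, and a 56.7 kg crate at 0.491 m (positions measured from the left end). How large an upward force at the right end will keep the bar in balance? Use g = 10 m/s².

F ≈ 345 N

Sum moments about the left end (the unknown pivot reaction has zero arm there).
Beam weight: 10.6 × 10 = 106 N down at 2.81 m → arm 2.81 m, τ = 106 × 2.81 = 297.9 N·m clockwise.
Potted plant: 6.03 × 10 = 60.3 N down at 3.37 m → arm 3.37 m, τ = 60.3 × 3.37 = 203.2 N·m clockwise.
Load: 23.3 × 10 = 233 N down at 4.98 m → arm 4.98 m, τ = 233 × 4.98 = 1160 N·m clockwise.
Crate: 56.7 × 10 = 567 N down at 0.491 m → arm 0.491 m, τ = 567 × 0.491 = 278.4 N·m clockwise.
Net moment of the loads = 1940 N·m clockwise.
The upward force F acts at the right end, arm 5.62 m, giving F × 5.62 counterclockwise.
Setting net torque to zero: F × 5.62 = 1940 → F = 1940 / 5.62 = 345 N.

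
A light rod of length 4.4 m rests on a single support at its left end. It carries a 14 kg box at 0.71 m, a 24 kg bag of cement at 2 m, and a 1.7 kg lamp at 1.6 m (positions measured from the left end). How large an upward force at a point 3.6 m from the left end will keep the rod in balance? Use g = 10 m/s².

Sum moments about the left end (the unknown pivot reaction has zero arm there).
Box: 14 × 10 = 140 N down at 0.71 m → arm 0.71 m, τ = 140 × 0.71 = 99.4 N·m clockwise.
Bag of cement: 24 × 10 = 240 N down at 2 m → arm 2 m, τ = 240 × 2 = 480 N·m clockwise.
Lamp: 1.7 × 10 = 17 N down at 1.6 m → arm 1.6 m, τ = 17 × 1.6 = 27.2 N·m clockwise.
Net moment of the loads = 606.6 N·m clockwise.
The upward force F acts at a point 3.6 m from the left end, arm 3.6 m, giving F × 3.6 counterclockwise.
Balancing moments: F × 3.6 = 606.6, giving F = 606.6 / 3.6 = 168 N.

F ≈ 168 N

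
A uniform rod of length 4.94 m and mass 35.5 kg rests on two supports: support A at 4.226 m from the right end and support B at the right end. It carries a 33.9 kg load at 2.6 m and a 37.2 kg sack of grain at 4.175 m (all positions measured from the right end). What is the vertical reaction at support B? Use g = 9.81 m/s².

R_B ≈ 277 N

Sum moments about support A (its reaction then has zero moment arm).
Beam weight: 35.5 × 9.81 = 348.3 N down at 2.47 m → arm 1.756 m, τ = 348.3 × 1.756 = 611.6 N·m clockwise.
Load: 33.9 × 9.81 = 332.6 N down at 2.6 m → arm 1.626 m, τ = 332.6 × 1.626 = 540.8 N·m clockwise.
Sack of grain: 37.2 × 9.81 = 364.9 N down at 4.175 m → arm 0.051 m, τ = 364.9 × 0.051 = 18.61 N·m clockwise.
Net load moment about support A = 1171 N·m clockwise.
Reaction R at support B is upward at 0 m, arm 4.226 m → moment R × 4.226 counterclockwise.
Balancing moments: R × 4.226 = 1171, giving R = 277 N.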